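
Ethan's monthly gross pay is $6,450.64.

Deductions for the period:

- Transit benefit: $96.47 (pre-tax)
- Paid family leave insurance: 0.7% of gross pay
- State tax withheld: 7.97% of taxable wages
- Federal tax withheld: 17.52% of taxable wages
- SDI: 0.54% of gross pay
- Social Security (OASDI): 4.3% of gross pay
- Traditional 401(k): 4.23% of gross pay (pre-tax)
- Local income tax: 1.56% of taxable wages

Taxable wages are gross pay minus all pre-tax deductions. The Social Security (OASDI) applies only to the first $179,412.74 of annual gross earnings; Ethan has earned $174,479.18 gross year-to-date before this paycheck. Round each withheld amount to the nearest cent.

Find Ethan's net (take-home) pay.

Traditional 401(k): $6,450.64 × 0.0423 = $272.86
Transit benefit: $96.47
Pre-tax total = $272.86 + $96.47 = $369.33
Taxable wages = $6,450.64 − $369.33 = $6,081.31
Local income tax: $6,081.31 × 0.0156 = $94.87
Federal tax withheld: $6,081.31 × 0.1752 = $1,065.45
State tax withheld: $6,081.31 × 0.0797 = $484.68
Social Security (OASDI): only $179,412.74 − $174,479.18 = $4,933.56 of this check is subject → $4,933.56 × 0.043 = $212.14
SDI: $6,450.64 × 0.0054 = $34.83
Paid family leave insurance: $6,450.64 × 0.007 = $45.15
Total deductions = $272.86 + $96.47 + $94.87 + $1,065.45 + $484.68 + $212.14 + $34.83 + $45.15 = $2,306.45
Net pay = $6,450.64 − $2,306.45 = $4,144.19

$4,144.19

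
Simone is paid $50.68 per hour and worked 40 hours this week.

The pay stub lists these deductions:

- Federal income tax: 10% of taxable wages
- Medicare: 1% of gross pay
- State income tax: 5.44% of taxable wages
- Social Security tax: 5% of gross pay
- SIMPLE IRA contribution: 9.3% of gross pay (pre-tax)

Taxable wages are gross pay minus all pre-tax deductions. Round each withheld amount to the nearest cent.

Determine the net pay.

$1,433.15

Gross pay: 40 × $50.68 = $2,027.20
SIMPLE IRA contribution: $2,027.20 × 0.093 = $188.53
Taxable wages = $2,027.20 − $188.53 = $1,838.67
State income tax: $1,838.67 × 0.0544 = $100.02
Federal income tax: $1,838.67 × 0.1 = $183.87
Medicare: $2,027.20 × 0.01 = $20.27
Social Security tax: $2,027.20 × 0.05 = $101.36
Total deductions = $188.53 + $100.02 + $183.87 + $20.27 + $101.36 = $594.05
Net pay = $2,027.20 − $594.05 = $1,433.15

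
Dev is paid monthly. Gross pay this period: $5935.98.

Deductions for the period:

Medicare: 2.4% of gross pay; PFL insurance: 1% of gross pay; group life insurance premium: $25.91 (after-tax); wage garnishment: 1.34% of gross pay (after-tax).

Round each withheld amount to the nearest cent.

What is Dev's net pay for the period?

PFL insurance: $5935.98 × 0.01 = $59.36
Medicare: $5935.98 × 0.024 = $142.46
Wage garnishment: $5935.98 × 0.0134 = $79.54
Group life insurance premium: $25.91
Total deductions = $59.36 + $142.46 + $79.54 + $25.91 = $307.27
Net pay = $5935.98 − $307.27 = $5628.71

$5628.71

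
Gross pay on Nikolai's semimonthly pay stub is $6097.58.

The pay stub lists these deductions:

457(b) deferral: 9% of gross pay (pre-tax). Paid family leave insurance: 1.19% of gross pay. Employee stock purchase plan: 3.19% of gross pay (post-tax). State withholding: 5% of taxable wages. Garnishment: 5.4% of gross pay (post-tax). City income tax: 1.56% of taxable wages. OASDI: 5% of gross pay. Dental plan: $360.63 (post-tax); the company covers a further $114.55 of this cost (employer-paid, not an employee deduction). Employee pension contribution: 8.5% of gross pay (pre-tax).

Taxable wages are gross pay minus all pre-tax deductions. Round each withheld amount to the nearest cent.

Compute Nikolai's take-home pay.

457(b) deferral: $6097.58 × 0.09 = $548.78
Employee pension contribution: $6097.58 × 0.085 = $518.29
Pre-tax total = $548.78 + $518.29 = $1067.07
Taxable wages = $6097.58 − $1067.07 = $5030.51
State withholding: $5030.51 × 0.05 = $251.53
City income tax: $5030.51 × 0.0156 = $78.48
Paid family leave insurance: $6097.58 × 0.0119 = $72.56
OASDI: $6097.58 × 0.05 = $304.88
Garnishment: $6097.58 × 0.054 = $329.27
Employee stock purchase plan: $6097.58 × 0.0319 = $194.51
Dental plan: $360.63
(Employer's $114.55 toward dental plan is not withheld from the employee.)
Total deductions = $548.78 + $518.29 + $251.53 + $78.48 + $72.56 + $304.88 + $329.27 + $194.51 + $360.63 = $2658.93
Net pay = $6097.58 − $2658.93 = $3438.65

$3438.65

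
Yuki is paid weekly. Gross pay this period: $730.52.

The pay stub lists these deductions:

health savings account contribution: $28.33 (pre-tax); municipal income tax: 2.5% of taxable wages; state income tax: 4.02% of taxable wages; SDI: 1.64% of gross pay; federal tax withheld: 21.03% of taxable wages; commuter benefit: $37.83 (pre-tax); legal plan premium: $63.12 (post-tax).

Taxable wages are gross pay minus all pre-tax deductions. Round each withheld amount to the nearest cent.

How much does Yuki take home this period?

$406.23

Health savings account contribution: $28.33
Commuter benefit: $37.83
Pre-tax total = $28.33 + $37.83 = $66.16
Taxable wages = $730.52 − $66.16 = $664.36
Federal tax withheld: $664.36 × 0.2103 = $139.71
Municipal income tax: $664.36 × 0.025 = $16.61
State income tax: $664.36 × 0.0402 = $26.71
SDI: $730.52 × 0.0164 = $11.98
Legal plan premium: $63.12
Total deductions = $28.33 + $37.83 + $139.71 + $16.61 + $26.71 + $11.98 + $63.12 = $324.29
Net pay = $730.52 − $324.29 = $406.23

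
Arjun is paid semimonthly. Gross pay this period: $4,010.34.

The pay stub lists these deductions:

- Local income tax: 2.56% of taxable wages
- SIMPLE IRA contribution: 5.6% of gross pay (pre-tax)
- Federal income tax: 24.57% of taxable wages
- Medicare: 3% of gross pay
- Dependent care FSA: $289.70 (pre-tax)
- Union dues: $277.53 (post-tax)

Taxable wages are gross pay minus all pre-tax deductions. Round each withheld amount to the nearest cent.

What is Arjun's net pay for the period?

SIMPLE IRA contribution: $4,010.34 × 0.056 = $224.58
Dependent care FSA: $289.70
Pre-tax total = $224.58 + $289.70 = $514.28
Taxable wages = $4,010.34 − $514.28 = $3,496.06
Local income tax: $3,496.06 × 0.0256 = $89.50
Federal income tax: $3,496.06 × 0.2457 = $858.98
Medicare: $4,010.34 × 0.03 = $120.31
Union dues: $277.53
Total deductions = $224.58 + $289.70 + $89.50 + $858.98 + $120.31 + $277.53 = $1,860.60
Net pay = $4,010.34 − $1,860.60 = $2,149.74

$2,149.74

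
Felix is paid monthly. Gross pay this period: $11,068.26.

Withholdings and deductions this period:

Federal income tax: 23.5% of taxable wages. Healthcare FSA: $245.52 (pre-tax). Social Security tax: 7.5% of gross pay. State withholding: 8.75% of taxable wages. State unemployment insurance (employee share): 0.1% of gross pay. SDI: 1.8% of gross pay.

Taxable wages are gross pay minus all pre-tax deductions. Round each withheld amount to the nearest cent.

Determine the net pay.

Healthcare FSA: $245.52
Taxable wages = $11,068.26 − $245.52 = $10,822.74
Federal income tax: $10,822.74 × 0.235 = $2,543.34
State withholding: $10,822.74 × 0.0875 = $946.99
State unemployment insurance (employee share): $11,068.26 × 0.001 = $11.07
SDI: $11,068.26 × 0.018 = $199.23
Social Security tax: $11,068.26 × 0.075 = $830.12
Total deductions = $245.52 + $2,543.34 + $946.99 + $11.07 + $199.23 + $830.12 = $4,776.27
Net pay = $11,068.26 − $4,776.27 = $6,291.99

$6,291.99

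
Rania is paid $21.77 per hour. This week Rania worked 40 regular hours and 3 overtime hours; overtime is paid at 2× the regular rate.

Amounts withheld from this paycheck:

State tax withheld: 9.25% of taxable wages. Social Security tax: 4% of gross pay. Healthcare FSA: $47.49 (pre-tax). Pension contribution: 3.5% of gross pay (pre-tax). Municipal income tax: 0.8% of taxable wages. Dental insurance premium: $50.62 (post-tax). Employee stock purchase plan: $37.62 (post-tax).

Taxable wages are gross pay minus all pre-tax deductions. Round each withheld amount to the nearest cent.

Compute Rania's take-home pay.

$698.23

Regular pay: 40 × $21.77 = $870.80
Overtime pay: 3 × $21.77 × 2 = $130.62
Gross pay = $870.80 + $130.62 = $1,001.42
Pension contribution: $1,001.42 × 0.035 = $35.05
Healthcare FSA: $47.49
Pre-tax total = $35.05 + $47.49 = $82.54
Taxable wages = $1,001.42 − $82.54 = $918.88
Municipal income tax: $918.88 × 0.008 = $7.35
State tax withheld: $918.88 × 0.0925 = $85.00
Social Security tax: $1,001.42 × 0.04 = $40.06
Dental insurance premium: $50.62
Employee stock purchase plan: $37.62
Total deductions = $35.05 + $47.49 + $7.35 + $85.00 + $40.06 + $50.62 + $37.62 = $303.19
Net pay = $1,001.42 − $303.19 = $698.23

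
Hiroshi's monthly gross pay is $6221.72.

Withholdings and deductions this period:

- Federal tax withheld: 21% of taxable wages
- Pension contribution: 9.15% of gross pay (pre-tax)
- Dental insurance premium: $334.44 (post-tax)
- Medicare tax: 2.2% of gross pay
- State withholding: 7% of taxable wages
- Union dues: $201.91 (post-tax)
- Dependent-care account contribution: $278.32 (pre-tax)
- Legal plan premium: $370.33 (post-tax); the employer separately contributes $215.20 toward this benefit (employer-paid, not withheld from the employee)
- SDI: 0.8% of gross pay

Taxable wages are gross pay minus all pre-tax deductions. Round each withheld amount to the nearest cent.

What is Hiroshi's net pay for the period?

$2776.03

Dependent-care account contribution: $278.32
Pension contribution: $6221.72 × 0.0915 = $569.29
Pre-tax total = $278.32 + $569.29 = $847.61
Taxable wages = $6221.72 − $847.61 = $5374.11
Federal tax withheld: $5374.11 × 0.21 = $1128.56
State withholding: $5374.11 × 0.07 = $376.19
SDI: $6221.72 × 0.008 = $49.77
Medicare tax: $6221.72 × 0.022 = $136.88
Dental insurance premium: $334.44
Legal plan premium: $370.33
Union dues: $201.91
(Employer's $215.20 toward legal plan premium is not withheld from the employee.)
Total deductions = $278.32 + $569.29 + $1128.56 + $376.19 + $49.77 + $136.88 + $334.44 + $370.33 + $201.91 = $3445.69
Net pay = $6221.72 − $3445.69 = $2776.03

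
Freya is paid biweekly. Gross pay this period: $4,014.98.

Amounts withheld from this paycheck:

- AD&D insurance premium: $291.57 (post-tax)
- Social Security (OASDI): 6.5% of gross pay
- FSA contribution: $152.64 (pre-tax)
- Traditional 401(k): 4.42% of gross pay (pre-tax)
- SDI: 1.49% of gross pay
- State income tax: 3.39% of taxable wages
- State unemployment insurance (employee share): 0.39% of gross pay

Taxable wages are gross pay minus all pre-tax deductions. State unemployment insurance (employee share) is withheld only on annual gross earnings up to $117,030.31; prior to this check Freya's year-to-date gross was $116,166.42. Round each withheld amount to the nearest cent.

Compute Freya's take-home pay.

$2,944.23

Traditional 401(k): $4,014.98 × 0.0442 = $177.46
FSA contribution: $152.64
Pre-tax total = $177.46 + $152.64 = $330.10
Taxable wages = $4,014.98 − $330.10 = $3,684.88
State income tax: $3,684.88 × 0.0339 = $124.92
Social Security (OASDI): $4,014.98 × 0.065 = $260.97
SDI: $4,014.98 × 0.0149 = $59.82
State unemployment insurance (employee share): only $117,030.31 − $116,166.42 = $863.89 of this check is subject → $863.89 × 0.0039 = $3.37
AD&D insurance premium: $291.57
Total deductions = $177.46 + $152.64 + $124.92 + $260.97 + $59.82 + $3.37 + $291.57 = $1,070.75
Net pay = $4,014.98 − $1,070.75 = $2,944.23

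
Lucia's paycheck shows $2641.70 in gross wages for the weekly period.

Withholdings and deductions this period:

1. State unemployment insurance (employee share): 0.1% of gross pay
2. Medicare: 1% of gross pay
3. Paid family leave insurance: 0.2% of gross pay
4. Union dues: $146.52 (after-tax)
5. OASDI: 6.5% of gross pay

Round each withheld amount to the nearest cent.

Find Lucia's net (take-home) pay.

$2289.13

OASDI: $2641.70 × 0.065 = $171.71
State unemployment insurance (employee share): $2641.70 × 0.001 = $2.64
Paid family leave insurance: $2641.70 × 0.002 = $5.28
Medicare: $2641.70 × 0.01 = $26.42
Union dues: $146.52
Total deductions = $171.71 + $2.64 + $5.28 + $26.42 + $146.52 = $352.57
Net pay = $2641.70 − $352.57 = $2289.13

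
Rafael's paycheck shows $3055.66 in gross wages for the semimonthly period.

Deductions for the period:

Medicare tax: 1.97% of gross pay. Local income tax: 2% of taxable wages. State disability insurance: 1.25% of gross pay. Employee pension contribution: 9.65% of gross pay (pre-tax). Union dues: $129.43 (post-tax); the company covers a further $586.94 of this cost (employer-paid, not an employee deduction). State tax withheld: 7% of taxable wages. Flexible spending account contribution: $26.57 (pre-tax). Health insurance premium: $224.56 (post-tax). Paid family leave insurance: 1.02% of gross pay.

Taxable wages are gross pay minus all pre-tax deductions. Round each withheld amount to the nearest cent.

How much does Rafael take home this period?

Flexible spending account contribution: $26.57
Employee pension contribution: $3055.66 × 0.0965 = $294.87
Pre-tax total = $26.57 + $294.87 = $321.44
Taxable wages = $3055.66 − $321.44 = $2734.22
State tax withheld: $2734.22 × 0.07 = $191.40
Local income tax: $2734.22 × 0.02 = $54.68
Medicare tax: $3055.66 × 0.0197 = $60.20
State disability insurance: $3055.66 × 0.0125 = $38.20
Paid family leave insurance: $3055.66 × 0.0102 = $31.17
Health insurance premium: $224.56
Union dues: $129.43
(Employer's $586.94 toward union dues is not withheld from the employee.)
Total deductions = $26.57 + $294.87 + $191.40 + $54.68 + $60.20 + $38.20 + $31.17 + $224.56 + $129.43 = $1051.08
Net pay = $3055.66 − $1051.08 = $2004.58

$2004.58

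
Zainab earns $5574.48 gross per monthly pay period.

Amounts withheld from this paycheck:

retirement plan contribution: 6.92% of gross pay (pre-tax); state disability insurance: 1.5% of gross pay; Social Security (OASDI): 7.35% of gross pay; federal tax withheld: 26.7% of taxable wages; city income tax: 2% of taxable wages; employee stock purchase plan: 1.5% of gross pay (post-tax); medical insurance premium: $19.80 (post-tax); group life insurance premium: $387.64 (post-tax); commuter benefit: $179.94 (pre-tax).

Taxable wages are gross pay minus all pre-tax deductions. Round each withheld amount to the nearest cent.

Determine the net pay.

$2586.86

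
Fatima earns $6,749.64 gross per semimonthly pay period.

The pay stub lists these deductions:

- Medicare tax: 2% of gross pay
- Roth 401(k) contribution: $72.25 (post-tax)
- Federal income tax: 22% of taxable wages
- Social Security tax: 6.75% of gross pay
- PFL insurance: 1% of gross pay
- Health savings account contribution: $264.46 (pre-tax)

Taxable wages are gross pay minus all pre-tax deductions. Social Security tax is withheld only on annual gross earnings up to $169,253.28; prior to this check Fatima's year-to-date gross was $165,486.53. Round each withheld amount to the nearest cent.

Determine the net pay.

$4,529.44

Health savings account contribution: $264.46
Taxable wages = $6,749.64 − $264.46 = $6,485.18
Federal income tax: $6,485.18 × 0.22 = $1,426.74
Social Security tax: only $169,253.28 − $165,486.53 = $3,766.75 of this check is subject → $3,766.75 × 0.0675 = $254.26
PFL insurance: $6,749.64 × 0.01 = $67.50
Medicare tax: $6,749.64 × 0.02 = $134.99
Roth 401(k) contribution: $72.25
Total deductions = $264.46 + $1,426.74 + $254.26 + $67.50 + $134.99 + $72.25 = $2,220.20
Net pay = $6,749.64 − $2,220.20 = $4,529.44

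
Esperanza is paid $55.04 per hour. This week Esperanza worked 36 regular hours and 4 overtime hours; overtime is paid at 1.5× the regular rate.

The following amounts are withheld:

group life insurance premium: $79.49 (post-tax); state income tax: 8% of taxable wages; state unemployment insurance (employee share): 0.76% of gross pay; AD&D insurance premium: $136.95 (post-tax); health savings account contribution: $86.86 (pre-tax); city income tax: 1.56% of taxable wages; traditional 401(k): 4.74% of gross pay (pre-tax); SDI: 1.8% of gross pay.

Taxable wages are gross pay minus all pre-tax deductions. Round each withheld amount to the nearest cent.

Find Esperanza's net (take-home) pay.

$1,637.41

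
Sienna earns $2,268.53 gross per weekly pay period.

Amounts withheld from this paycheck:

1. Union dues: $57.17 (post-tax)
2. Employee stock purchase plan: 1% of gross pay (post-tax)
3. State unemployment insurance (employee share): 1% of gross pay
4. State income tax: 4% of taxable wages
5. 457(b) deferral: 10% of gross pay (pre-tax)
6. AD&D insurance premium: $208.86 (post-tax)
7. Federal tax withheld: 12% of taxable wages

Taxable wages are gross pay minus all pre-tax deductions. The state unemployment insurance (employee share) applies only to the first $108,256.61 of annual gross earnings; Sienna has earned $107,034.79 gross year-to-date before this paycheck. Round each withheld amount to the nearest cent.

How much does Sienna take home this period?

457(b) deferral: $2,268.53 × 0.1 = $226.85
Taxable wages = $2,268.53 − $226.85 = $2,041.68
Federal tax withheld: $2,041.68 × 0.12 = $245.00
State income tax: $2,041.68 × 0.04 = $81.67
State unemployment insurance (employee share): only $108,256.61 − $107,034.79 = $1,221.82 of this check is subject → $1,221.82 × 0.01 = $12.22
Union dues: $57.17
AD&D insurance premium: $208.86
Employee stock purchase plan: $2,268.53 × 0.01 = $22.69
Total deductions = $226.85 + $245.00 + $81.67 + $12.22 + $57.17 + $208.86 + $22.69 = $854.46
Net pay = $2,268.53 − $854.46 = $1,414.07

$1,414.07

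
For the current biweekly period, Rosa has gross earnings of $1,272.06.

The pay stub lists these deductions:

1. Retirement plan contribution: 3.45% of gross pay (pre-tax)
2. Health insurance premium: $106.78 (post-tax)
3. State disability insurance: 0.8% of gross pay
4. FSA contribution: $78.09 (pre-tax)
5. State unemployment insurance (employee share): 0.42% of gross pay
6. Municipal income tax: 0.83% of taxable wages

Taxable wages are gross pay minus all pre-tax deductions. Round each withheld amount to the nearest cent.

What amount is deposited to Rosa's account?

$1,018.23

Retirement plan contribution: $1,272.06 × 0.0345 = $43.89
FSA contribution: $78.09
Pre-tax total = $43.89 + $78.09 = $121.98
Taxable wages = $1,272.06 − $121.98 = $1,150.08
Municipal income tax: $1,150.08 × 0.0083 = $9.55
State disability insurance: $1,272.06 × 0.008 = $10.18
State unemployment insurance (employee share): $1,272.06 × 0.0042 = $5.34
Health insurance premium: $106.78
Total deductions = $43.89 + $78.09 + $9.55 + $10.18 + $5.34 + $106.78 = $253.83
Net pay = $1,272.06 − $253.83 = $1,018.23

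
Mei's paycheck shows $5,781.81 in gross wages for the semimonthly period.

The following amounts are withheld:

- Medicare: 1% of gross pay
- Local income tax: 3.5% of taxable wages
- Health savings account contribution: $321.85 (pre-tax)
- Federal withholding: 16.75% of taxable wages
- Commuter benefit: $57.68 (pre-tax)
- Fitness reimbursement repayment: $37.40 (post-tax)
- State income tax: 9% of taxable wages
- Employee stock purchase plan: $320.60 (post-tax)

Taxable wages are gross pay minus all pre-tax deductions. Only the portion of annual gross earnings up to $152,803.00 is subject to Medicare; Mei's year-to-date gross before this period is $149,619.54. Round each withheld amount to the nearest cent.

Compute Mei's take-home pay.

$3,432.28

Commuter benefit: $57.68
Health savings account contribution: $321.85
Pre-tax total = $57.68 + $321.85 = $379.53
Taxable wages = $5,781.81 − $379.53 = $5,402.28
State income tax: $5,402.28 × 0.09 = $486.21
Federal withholding: $5,402.28 × 0.1675 = $904.88
Local income tax: $5,402.28 × 0.035 = $189.08
Medicare: only $152,803.00 − $149,619.54 = $3,183.46 of this check is subject → $3,183.46 × 0.01 = $31.83
Fitness reimbursement repayment: $37.40
Employee stock purchase plan: $320.60
Total deductions = $57.68 + $321.85 + $486.21 + $904.88 + $189.08 + $31.83 + $37.40 + $320.60 = $2,349.53
Net pay = $5,781.81 − $2,349.53 = $3,432.28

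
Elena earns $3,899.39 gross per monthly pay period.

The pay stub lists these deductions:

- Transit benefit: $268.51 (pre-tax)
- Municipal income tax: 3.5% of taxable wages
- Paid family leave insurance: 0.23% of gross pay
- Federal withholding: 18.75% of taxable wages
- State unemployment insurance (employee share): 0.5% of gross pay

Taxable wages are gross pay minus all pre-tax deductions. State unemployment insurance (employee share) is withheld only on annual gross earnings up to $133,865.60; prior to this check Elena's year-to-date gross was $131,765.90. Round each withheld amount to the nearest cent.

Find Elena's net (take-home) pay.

Transit benefit: $268.51
Taxable wages = $3,899.39 − $268.51 = $3,630.88
Municipal income tax: $3,630.88 × 0.035 = $127.08
Federal withholding: $3,630.88 × 0.1875 = $680.79
State unemployment insurance (employee share): only $133,865.60 − $131,765.90 = $2,099.70 of this check is subject → $2,099.70 × 0.005 = $10.50
Paid family leave insurance: $3,899.39 × 0.0023 = $8.97
Total deductions = $268.51 + $127.08 + $680.79 + $10.50 + $8.97 = $1,095.85
Net pay = $3,899.39 − $1,095.85 = $2,803.54

$2,803.54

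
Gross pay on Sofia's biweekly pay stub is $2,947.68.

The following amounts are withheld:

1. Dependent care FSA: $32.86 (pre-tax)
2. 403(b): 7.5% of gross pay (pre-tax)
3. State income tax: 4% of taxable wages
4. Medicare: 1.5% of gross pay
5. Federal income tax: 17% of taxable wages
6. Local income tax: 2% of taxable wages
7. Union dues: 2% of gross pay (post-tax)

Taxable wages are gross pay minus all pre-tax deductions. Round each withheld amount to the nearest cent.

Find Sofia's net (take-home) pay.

Dependent care FSA: $32.86
403(b): $2,947.68 × 0.075 = $221.08
Pre-tax total = $32.86 + $221.08 = $253.94
Taxable wages = $2,947.68 − $253.94 = $2,693.74
Federal income tax: $2,693.74 × 0.17 = $457.94
State income tax: $2,693.74 × 0.04 = $107.75
Local income tax: $2,693.74 × 0.02 = $53.87
Medicare: $2,947.68 × 0.015 = $44.22
Union dues: $2,947.68 × 0.02 = $58.95
Total deductions = $32.86 + $221.08 + $457.94 + $107.75 + $53.87 + $44.22 + $58.95 = $976.67
Net pay = $2,947.68 − $976.67 = $1,971.01

$1,971.01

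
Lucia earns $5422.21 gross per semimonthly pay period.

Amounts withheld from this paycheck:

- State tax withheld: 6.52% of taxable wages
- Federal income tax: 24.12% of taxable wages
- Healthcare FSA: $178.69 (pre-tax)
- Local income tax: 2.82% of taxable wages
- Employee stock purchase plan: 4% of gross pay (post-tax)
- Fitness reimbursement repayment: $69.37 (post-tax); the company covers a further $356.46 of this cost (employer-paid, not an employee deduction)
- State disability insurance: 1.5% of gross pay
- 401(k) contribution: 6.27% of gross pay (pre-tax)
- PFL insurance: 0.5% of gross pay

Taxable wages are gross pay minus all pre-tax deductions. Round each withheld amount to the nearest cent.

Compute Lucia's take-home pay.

401(k) contribution: $5422.21 × 0.0627 = $339.97
Healthcare FSA: $178.69
Pre-tax total = $339.97 + $178.69 = $518.66
Taxable wages = $5422.21 − $518.66 = $4903.55
Local income tax: $4903.55 × 0.0282 = $138.28
Federal income tax: $4903.55 × 0.2412 = $1182.74
State tax withheld: $4903.55 × 0.0652 = $319.71
State disability insurance: $5422.21 × 0.015 = $81.33
PFL insurance: $5422.21 × 0.005 = $27.11
Employee stock purchase plan: $5422.21 × 0.04 = $216.89
Fitness reimbursement repayment: $69.37
(Employer's $356.46 toward fitness reimbursement repayment is not withheld from the employee.)
Total deductions = $339.97 + $178.69 + $138.28 + $1182.74 + $319.71 + $81.33 + $27.11 + $216.89 + $69.37 = $2554.09
Net pay = $5422.21 − $2554.09 = $2868.12

$2868.12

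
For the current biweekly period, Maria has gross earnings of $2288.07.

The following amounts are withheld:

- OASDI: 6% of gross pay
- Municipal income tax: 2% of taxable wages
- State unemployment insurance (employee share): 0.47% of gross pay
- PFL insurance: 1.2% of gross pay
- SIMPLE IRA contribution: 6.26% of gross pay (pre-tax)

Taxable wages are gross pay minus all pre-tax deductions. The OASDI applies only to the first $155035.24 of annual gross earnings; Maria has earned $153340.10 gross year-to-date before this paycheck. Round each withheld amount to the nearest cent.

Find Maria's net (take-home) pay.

SIMPLE IRA contribution: $2288.07 × 0.0626 = $143.23
Taxable wages = $2288.07 − $143.23 = $2144.84
Municipal income tax: $2144.84 × 0.02 = $42.90
PFL insurance: $2288.07 × 0.012 = $27.46
State unemployment insurance (employee share): $2288.07 × 0.0047 = $10.75
OASDI: only $155035.24 − $153340.10 = $1695.14 of this check is subject → $1695.14 × 0.06 = $101.71
Total deductions = $143.23 + $42.90 + $27.46 + $10.75 + $101.71 = $326.05
Net pay = $2288.07 − $326.05 = $1962.02

$1962.02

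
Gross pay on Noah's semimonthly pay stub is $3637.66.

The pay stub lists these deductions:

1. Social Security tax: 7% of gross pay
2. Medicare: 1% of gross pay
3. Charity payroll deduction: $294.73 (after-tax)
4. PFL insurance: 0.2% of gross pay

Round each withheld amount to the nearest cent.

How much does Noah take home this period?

Medicare: $3637.66 × 0.01 = $36.38
PFL insurance: $3637.66 × 0.002 = $7.28
Social Security tax: $3637.66 × 0.07 = $254.64
Charity payroll deduction: $294.73
Total deductions = $36.38 + $7.28 + $254.64 + $294.73 = $593.03
Net pay = $3637.66 − $593.03 = $3044.63

$3044.63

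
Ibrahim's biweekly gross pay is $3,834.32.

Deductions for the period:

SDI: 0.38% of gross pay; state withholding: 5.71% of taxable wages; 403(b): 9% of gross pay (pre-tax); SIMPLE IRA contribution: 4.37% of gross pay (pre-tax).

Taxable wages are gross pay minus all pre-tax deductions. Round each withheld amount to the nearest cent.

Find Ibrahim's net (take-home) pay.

SIMPLE IRA contribution: $3,834.32 × 0.0437 = $167.56
403(b): $3,834.32 × 0.09 = $345.09
Pre-tax total = $167.56 + $345.09 = $512.65
Taxable wages = $3,834.32 − $512.65 = $3,321.67
State withholding: $3,321.67 × 0.0571 = $189.67
SDI: $3,834.32 × 0.0038 = $14.57
Total deductions = $167.56 + $345.09 + $189.67 + $14.57 = $716.89
Net pay = $3,834.32 − $716.89 = $3,117.43

$3,117.43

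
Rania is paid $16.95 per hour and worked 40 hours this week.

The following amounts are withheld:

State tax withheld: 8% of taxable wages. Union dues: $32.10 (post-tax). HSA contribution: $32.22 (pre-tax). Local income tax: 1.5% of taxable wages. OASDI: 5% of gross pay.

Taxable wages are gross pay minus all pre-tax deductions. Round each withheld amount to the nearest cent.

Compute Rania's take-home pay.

Gross pay: 40 × $16.95 = $678.00
HSA contribution: $32.22
Taxable wages = $678.00 − $32.22 = $645.78
Local income tax: $645.78 × 0.015 = $9.69
State tax withheld: $645.78 × 0.08 = $51.66
OASDI: $678.00 × 0.05 = $33.90
Union dues: $32.10
Total deductions = $32.22 + $9.69 + $51.66 + $33.90 + $32.10 = $159.57
Net pay = $678.00 − $159.57 = $518.43

$518.43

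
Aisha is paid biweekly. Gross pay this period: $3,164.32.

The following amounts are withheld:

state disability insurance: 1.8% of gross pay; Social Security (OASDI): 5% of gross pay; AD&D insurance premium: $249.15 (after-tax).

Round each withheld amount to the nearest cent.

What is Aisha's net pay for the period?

State disability insurance: $3,164.32 × 0.018 = $56.96
Social Security (OASDI): $3,164.32 × 0.05 = $158.22
AD&D insurance premium: $249.15
Total deductions = $56.96 + $158.22 + $249.15 = $464.33
Net pay = $3,164.32 − $464.33 = $2,699.99

$2,699.99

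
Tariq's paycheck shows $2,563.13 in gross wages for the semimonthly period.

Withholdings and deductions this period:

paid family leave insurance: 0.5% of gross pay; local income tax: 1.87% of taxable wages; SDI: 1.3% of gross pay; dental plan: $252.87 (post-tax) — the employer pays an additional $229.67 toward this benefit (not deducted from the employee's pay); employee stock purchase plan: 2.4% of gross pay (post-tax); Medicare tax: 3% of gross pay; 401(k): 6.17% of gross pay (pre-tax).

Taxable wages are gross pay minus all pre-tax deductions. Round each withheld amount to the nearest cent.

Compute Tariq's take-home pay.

401(k): $2,563.13 × 0.0617 = $158.15
Taxable wages = $2,563.13 − $158.15 = $2,404.98
Local income tax: $2,404.98 × 0.0187 = $44.97
Medicare tax: $2,563.13 × 0.03 = $76.89
SDI: $2,563.13 × 0.013 = $33.32
Paid family leave insurance: $2,563.13 × 0.005 = $12.82
Employee stock purchase plan: $2,563.13 × 0.024 = $61.52
Dental plan: $252.87
(Employer's $229.67 toward dental plan is not withheld from the employee.)
Total deductions = $158.15 + $44.97 + $76.89 + $33.32 + $12.82 + $61.52 + $252.87 = $640.54
Net pay = $2,563.13 − $640.54 = $1,922.59

$1,922.59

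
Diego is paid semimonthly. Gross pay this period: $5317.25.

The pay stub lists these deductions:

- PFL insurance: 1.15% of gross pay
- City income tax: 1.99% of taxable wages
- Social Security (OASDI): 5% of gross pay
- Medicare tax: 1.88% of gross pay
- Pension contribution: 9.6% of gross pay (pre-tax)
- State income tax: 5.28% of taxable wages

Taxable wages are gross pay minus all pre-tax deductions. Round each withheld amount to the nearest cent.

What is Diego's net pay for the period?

$4030.36

Pension contribution: $5317.25 × 0.096 = $510.46
Taxable wages = $5317.25 − $510.46 = $4806.79
City income tax: $4806.79 × 0.0199 = $95.66
State income tax: $4806.79 × 0.0528 = $253.80
PFL insurance: $5317.25 × 0.0115 = $61.15
Social Security (OASDI): $5317.25 × 0.05 = $265.86
Medicare tax: $5317.25 × 0.0188 = $99.96
Total deductions = $510.46 + $95.66 + $253.80 + $61.15 + $265.86 + $99.96 = $1286.89
Net pay = $5317.25 − $1286.89 = $4030.36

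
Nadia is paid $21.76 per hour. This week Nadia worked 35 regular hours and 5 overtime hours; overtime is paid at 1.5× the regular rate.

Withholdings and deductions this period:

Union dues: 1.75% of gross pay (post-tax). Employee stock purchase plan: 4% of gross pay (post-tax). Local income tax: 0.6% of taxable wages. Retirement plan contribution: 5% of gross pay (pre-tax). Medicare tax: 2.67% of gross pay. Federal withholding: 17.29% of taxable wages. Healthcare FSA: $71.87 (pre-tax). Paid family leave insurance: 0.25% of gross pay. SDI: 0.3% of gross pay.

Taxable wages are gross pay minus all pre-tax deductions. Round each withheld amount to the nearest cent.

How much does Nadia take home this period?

Regular pay: 35 × $21.76 = $761.60
Overtime pay: 5 × $21.76 × 1.5 = $163.20
Gross pay = $761.60 + $163.20 = $924.80
Retirement plan contribution: $924.80 × 0.05 = $46.24
Healthcare FSA: $71.87
Pre-tax total = $46.24 + $71.87 = $118.11
Taxable wages = $924.80 − $118.11 = $806.69
Local income tax: $806.69 × 0.006 = $4.84
Federal withholding: $806.69 × 0.1729 = $139.48
Paid family leave insurance: $924.80 × 0.0025 = $2.31
Medicare tax: $924.80 × 0.0267 = $24.69
SDI: $924.80 × 0.003 = $2.77
Union dues: $924.80 × 0.0175 = $16.18
Employee stock purchase plan: $924.80 × 0.04 = $36.99
Total deductions = $46.24 + $71.87 + $4.84 + $139.48 + $2.31 + $24.69 + $2.77 + $16.18 + $36.99 = $345.37
Net pay = $924.80 − $345.37 = $579.43

$579.43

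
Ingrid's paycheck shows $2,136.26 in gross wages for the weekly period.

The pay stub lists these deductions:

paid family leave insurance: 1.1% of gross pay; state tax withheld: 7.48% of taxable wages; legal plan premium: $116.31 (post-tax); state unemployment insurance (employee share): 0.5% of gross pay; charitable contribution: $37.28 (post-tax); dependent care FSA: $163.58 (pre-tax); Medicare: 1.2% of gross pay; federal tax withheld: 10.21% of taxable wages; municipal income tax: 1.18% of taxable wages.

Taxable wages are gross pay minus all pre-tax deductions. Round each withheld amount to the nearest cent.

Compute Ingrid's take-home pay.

Dependent care FSA: $163.58
Taxable wages = $2,136.26 − $163.58 = $1,972.68
Federal tax withheld: $1,972.68 × 0.1021 = $201.41
State tax withheld: $1,972.68 × 0.0748 = $147.56
Municipal income tax: $1,972.68 × 0.0118 = $23.28
Medicare: $2,136.26 × 0.012 = $25.64
Paid family leave insurance: $2,136.26 × 0.011 = $23.50
State unemployment insurance (employee share): $2,136.26 × 0.005 = $10.68
Legal plan premium: $116.31
Charitable contribution: $37.28
Total deductions = $163.58 + $201.41 + $147.56 + $23.28 + $25.64 + $23.50 + $10.68 + $116.31 + $37.28 = $749.24
Net pay = $2,136.26 − $749.24 = $1,387.02

$1,387.02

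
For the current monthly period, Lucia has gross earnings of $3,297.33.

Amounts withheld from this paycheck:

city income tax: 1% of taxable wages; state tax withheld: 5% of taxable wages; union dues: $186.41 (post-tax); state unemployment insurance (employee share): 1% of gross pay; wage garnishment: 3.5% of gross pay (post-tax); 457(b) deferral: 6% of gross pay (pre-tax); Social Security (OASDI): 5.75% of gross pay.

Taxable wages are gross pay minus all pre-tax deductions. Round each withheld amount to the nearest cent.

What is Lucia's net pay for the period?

457(b) deferral: $3,297.33 × 0.06 = $197.84
Taxable wages = $3,297.33 − $197.84 = $3,099.49
State tax withheld: $3,099.49 × 0.05 = $154.97
City income tax: $3,099.49 × 0.01 = $30.99
Social Security (OASDI): $3,297.33 × 0.0575 = $189.60
State unemployment insurance (employee share): $3,297.33 × 0.01 = $32.97
Wage garnishment: $3,297.33 × 0.035 = $115.41
Union dues: $186.41
Total deductions = $197.84 + $154.97 + $30.99 + $189.60 + $32.97 + $115.41 + $186.41 = $908.19
Net pay = $3,297.33 − $908.19 = $2,389.14

$2,389.14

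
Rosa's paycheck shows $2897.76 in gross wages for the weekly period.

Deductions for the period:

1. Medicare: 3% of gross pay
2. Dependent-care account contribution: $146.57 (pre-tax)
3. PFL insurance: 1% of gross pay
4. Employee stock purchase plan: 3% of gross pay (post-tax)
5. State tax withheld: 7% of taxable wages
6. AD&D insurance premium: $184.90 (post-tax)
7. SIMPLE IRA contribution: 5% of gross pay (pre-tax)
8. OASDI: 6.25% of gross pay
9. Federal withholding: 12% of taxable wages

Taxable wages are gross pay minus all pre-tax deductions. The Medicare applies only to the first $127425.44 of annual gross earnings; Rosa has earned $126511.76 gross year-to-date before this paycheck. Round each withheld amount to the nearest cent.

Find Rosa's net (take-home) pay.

Dependent-care account contribution: $146.57
SIMPLE IRA contribution: $2897.76 × 0.05 = $144.89
Pre-tax total = $146.57 + $144.89 = $291.46
Taxable wages = $2897.76 − $291.46 = $2606.30
State tax withheld: $2606.30 × 0.07 = $182.44
Federal withholding: $2606.30 × 0.12 = $312.76
OASDI: $2897.76 × 0.0625 = $181.11
PFL insurance: $2897.76 × 0.01 = $28.98
Medicare: only $127425.44 − $126511.76 = $913.68 of this check is subject → $913.68 × 0.03 = $27.41
Employee stock purchase plan: $2897.76 × 0.03 = $86.93
AD&D insurance premium: $184.90
Total deductions = $146.57 + $144.89 + $182.44 + $312.76 + $181.11 + $28.98 + $27.41 + $86.93 + $184.90 = $1295.99
Net pay = $2897.76 − $1295.99 = $1601.77

$1601.77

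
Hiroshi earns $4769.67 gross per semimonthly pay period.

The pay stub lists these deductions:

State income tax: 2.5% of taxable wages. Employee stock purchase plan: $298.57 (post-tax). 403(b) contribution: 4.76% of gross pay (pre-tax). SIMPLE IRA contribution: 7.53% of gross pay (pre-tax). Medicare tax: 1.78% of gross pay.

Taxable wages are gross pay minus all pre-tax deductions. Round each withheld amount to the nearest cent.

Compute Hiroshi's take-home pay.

403(b) contribution: $4769.67 × 0.0476 = $227.04
SIMPLE IRA contribution: $4769.67 × 0.0753 = $359.16
Pre-tax total = $227.04 + $359.16 = $586.20
Taxable wages = $4769.67 − $586.20 = $4183.47
State income tax: $4183.47 × 0.025 = $104.59
Medicare tax: $4769.67 × 0.0178 = $84.90
Employee stock purchase plan: $298.57
Total deductions = $227.04 + $359.16 + $104.59 + $84.90 + $298.57 = $1074.26
Net pay = $4769.67 − $1074.26 = $3695.41

$3695.41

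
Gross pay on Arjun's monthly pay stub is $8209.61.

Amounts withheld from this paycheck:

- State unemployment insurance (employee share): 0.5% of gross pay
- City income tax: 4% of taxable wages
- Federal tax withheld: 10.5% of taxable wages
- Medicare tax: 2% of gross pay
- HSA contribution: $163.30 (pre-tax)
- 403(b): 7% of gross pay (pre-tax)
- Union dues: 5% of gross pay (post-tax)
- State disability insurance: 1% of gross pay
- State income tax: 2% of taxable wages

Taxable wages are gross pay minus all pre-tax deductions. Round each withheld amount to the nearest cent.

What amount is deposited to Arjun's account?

$5541.00

403(b): $8209.61 × 0.07 = $574.67
HSA contribution: $163.30
Pre-tax total = $574.67 + $163.30 = $737.97
Taxable wages = $8209.61 − $737.97 = $7471.64
State income tax: $7471.64 × 0.02 = $149.43
City income tax: $7471.64 × 0.04 = $298.87
Federal tax withheld: $7471.64 × 0.105 = $784.52
Medicare tax: $8209.61 × 0.02 = $164.19
State disability insurance: $8209.61 × 0.01 = $82.10
State unemployment insurance (employee share): $8209.61 × 0.005 = $41.05
Union dues: $8209.61 × 0.05 = $410.48
Total deductions = $574.67 + $163.30 + $149.43 + $298.87 + $784.52 + $164.19 + $82.10 + $41.05 + $410.48 = $2668.61
Net pay = $8209.61 − $2668.61 = $5541.00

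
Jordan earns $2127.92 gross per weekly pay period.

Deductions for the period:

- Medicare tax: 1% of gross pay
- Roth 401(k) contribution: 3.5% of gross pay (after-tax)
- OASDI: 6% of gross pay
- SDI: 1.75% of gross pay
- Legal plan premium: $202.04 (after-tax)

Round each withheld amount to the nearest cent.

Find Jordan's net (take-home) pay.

$1665.20

Medicare tax: $2127.92 × 0.01 = $21.28
OASDI: $2127.92 × 0.06 = $127.68
SDI: $2127.92 × 0.0175 = $37.24
Legal plan premium: $202.04
Roth 401(k) contribution: $2127.92 × 0.035 = $74.48
Total deductions = $21.28 + $127.68 + $37.24 + $202.04 + $74.48 = $462.72
Net pay = $2127.92 − $462.72 = $1665.20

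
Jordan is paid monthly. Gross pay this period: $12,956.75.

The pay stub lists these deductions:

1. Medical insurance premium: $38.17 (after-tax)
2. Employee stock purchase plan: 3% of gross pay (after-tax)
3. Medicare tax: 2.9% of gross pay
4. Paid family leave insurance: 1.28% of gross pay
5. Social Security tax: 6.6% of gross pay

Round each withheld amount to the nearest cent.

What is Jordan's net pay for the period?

$11,133.13

Social Security tax: $12,956.75 × 0.066 = $855.15
Medicare tax: $12,956.75 × 0.029 = $375.75
Paid family leave insurance: $12,956.75 × 0.0128 = $165.85
Employee stock purchase plan: $12,956.75 × 0.03 = $388.70
Medical insurance premium: $38.17
Total deductions = $855.15 + $375.75 + $165.85 + $388.70 + $38.17 = $1,823.62
Net pay = $12,956.75 − $1,823.62 = $11,133.13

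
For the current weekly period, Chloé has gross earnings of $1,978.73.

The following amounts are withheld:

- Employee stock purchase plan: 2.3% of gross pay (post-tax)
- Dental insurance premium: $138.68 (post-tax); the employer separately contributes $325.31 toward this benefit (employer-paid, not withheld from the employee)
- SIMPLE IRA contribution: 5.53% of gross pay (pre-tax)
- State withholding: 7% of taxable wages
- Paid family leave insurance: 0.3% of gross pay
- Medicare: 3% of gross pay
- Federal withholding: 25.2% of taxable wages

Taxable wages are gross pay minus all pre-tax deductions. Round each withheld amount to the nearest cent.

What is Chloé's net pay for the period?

SIMPLE IRA contribution: $1,978.73 × 0.0553 = $109.42
Taxable wages = $1,978.73 − $109.42 = $1,869.31
Federal withholding: $1,869.31 × 0.252 = $471.07
State withholding: $1,869.31 × 0.07 = $130.85
Medicare: $1,978.73 × 0.03 = $59.36
Paid family leave insurance: $1,978.73 × 0.003 = $5.94
Dental insurance premium: $138.68
Employee stock purchase plan: $1,978.73 × 0.023 = $45.51
(Employer's $325.31 toward dental insurance premium is not withheld from the employee.)
Total deductions = $109.42 + $471.07 + $130.85 + $59.36 + $5.94 + $138.68 + $45.51 = $960.83
Net pay = $1,978.73 − $960.83 = $1,017.90

$1,017.90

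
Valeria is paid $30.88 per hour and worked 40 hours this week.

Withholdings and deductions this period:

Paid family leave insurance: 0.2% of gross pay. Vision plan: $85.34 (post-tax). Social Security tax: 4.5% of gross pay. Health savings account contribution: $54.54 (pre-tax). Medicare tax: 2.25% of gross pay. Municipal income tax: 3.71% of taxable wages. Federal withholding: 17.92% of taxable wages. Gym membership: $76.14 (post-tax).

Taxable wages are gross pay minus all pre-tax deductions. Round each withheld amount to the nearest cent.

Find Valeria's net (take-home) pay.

$677.97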